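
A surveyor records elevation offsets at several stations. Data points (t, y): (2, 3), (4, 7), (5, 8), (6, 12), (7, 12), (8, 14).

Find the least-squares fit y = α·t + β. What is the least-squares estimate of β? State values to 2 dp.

From the data, Σt·t = 194, Σt = 32, Σ1 = 6.
Right-hand side: Σt·y = 342, Σy = 56.
Determinant 194·6 − 32² = 140.
α = (342·6 − 32·56)/140 = 13/7; β = (194·56 − 32·342)/140 = -4/7.

β = -0.57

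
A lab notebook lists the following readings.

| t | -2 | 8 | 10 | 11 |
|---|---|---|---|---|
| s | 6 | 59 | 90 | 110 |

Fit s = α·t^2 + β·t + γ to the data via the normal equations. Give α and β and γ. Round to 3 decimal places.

MᵀM·[α, β, γ]ᵀ = Mᵀs reads: 28753·α + 2835·β + 289·γ = 26110;  2835·α + 289·β + 27·γ = 2570;  289·α + 27·β + 4·γ = 265.
(Σt^2·t^2 = 28753, Σt^2·t = 2835, Σt^2 = 289, Σt·t = 289, Σt = 27, Σ1 = 4, Σt^2·s = 26110, Σt·s = 2570, Σs = 265.)
Row-reducing yields α = 2920/3251, β = -395/3251, γ = 7075/3251.

α = 0.898, β = -0.122, γ = 2.176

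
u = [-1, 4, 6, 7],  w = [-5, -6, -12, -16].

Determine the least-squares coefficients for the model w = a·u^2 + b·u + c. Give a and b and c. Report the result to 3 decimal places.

With design matrix A, AᵀA = [[3954, 622, 102]; [622, 102, 16]; [102, 16, 4]] and Aᵀw = [-1317, -203, -39]ᵀ.
Solving the 3×3 system (Gaussian elimination) gives a = -2197/5618, b = 2712/2809, c = -10224/2809.

a = -0.391, b = 0.965, c = -3.640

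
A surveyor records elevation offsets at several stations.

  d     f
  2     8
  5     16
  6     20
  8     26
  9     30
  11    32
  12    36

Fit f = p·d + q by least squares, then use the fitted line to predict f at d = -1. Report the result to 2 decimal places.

f̂ = 0.05

Sums needed: Σd·d = 475, Σd = 53, Σ1 = 7.
And Σd·f = 1478, Σf = 168.
Δ = 475·7 − 53² = 516.
p = (1478·7 − 53·168)/516 = 721/258; q = (475·168 − 53·1478)/516 = 733/258.
At d = -1: f̂ = (721/258)·(-1) + (733/258)·(1) = 2/43.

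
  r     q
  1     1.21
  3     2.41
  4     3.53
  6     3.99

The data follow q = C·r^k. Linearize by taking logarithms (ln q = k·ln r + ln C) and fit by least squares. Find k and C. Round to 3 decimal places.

Let Y = ln q. Fitting Y = k·ln r + ln C by least squares:
Σln r = 4.2767, Σ(ln r)² = 6.3392, Σln q = 3.7153, Σln r·ln q = 5.1943.
Equations: 6.3392·k + 4.2767·ln C = 5.1943;  4.2767·k + 4·ln C = 3.7153.
Δ = 6.3392·4 − (4.2767)² = 7.0668; k = (5.1943·4 − 4.2767·3.7153)/7.0668 = 0.69169, ln C = (6.3392·3.7153 − 4.2767·5.1943)/7.0668 = 0.18930, so C = exp(0.18930) = 1.20840.

k = 0.692, C = 1.208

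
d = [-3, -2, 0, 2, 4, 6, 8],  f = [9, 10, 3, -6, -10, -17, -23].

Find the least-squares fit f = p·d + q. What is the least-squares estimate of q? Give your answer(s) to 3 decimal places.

Normal-equation sums: Σd·d = 133, Σd = 15, Σ1 = 7.
Right-hand side: Σd·f = -385, Σf = -34.
MᵀM·[p, q]ᵀ = Mᵀf becomes [[133, 15]; [15, 7]]·[p, q]ᵀ = [-385, -34]ᵀ.
Determinant 133·7 − 15² = 706.
p = ((-385)·7 − 15·(-34))/706 = -2185/706; q = (133·(-34) − 15·(-385))/706 = 1253/706.

q = 1.775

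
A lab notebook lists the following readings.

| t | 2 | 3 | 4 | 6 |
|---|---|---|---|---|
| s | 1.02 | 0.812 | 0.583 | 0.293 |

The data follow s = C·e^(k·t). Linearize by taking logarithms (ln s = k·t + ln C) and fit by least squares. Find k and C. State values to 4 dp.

k = -0.3172, C = 2.0149

Taking logs, ln s = k·t + ln C, so regress ln s on t.
Σt = 15.0000, Σ(t)² = 65.0000, Σln s = -1.9556, Σt·ln s = -10.1089.
Equations: 65.0000·k + 15.0000·ln C = -10.1089;  15.0000·k + 4·ln C = -1.9556.
Δ = 65.0000·4 − (15.0000)² = 35.0000; k = (-10.1089·4 − 15.0000·-1.9556)/35.0000 = -0.31719, ln C = (65.0000·-1.9556 − 15.0000·-10.1089)/35.0000 = 0.70056, so C = exp(0.70056) = 2.01489.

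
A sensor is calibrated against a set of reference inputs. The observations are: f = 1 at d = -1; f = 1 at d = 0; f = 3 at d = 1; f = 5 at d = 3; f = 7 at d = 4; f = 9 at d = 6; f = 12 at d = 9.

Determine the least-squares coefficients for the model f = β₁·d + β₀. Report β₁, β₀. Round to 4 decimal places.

AᵀA·[β₁, β₀]ᵀ = Aᵀf reads: 144·β₁ + 22·β₀ = 207;  22·β₁ + 7·β₀ = 38.
(Σd·d = 144, Σd = 22, Σ1 = 7, Σd·f = 207, Σf = 38.)
det = 144·7 − 22² = 524.
β₁ = (207·7 − 22·38)/524 = 613/524; β₀ = (144·38 − 22·207)/524 = 459/262.

β₁ = 1.1698, β₀ = 1.7519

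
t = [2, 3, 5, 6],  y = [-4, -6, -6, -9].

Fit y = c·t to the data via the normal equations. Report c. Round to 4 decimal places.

Normal-equation sums: Σt·t = 74.
Right-hand side: Σt·y = -110.
AᵀA·[c]ᵀ = Aᵀy becomes [[74]]·[c]ᵀ = [-110]ᵀ.
Hence c = -110 / 74 ≈ -1.48649.

c = -1.4865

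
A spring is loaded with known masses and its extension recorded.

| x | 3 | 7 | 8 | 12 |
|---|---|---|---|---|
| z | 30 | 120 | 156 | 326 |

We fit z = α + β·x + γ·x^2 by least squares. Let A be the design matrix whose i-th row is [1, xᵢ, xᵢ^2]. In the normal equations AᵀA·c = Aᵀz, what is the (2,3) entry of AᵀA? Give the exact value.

2610

Row 2 ↔ basis x, column 3 ↔ basis x^2, so (AᵀA)_{2,3} = Σᵢ (x)·(x^2) = (3)·(9) + (7)·(49) + (8)·(64) + (12)·(144) = 2610.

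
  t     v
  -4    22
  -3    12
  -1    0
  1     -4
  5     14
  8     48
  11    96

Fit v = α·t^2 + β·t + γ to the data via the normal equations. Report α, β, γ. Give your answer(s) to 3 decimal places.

Setting ∂/∂α … = 0 gives: 19701·α + 1877·β + 237·γ = 15494;  1877·α + 237·β + 17·γ = 1382;  237·α + 17·β + 7·γ = 188.
(Σt^2·t^2 = 19701, Σt^2·t = 1877, Σt^2 = 237, Σt·t = 237, Σt = 17, Σ1 = 7, Σt^2·v = 15494, Σt·v = 1382, Σv = 188.)
Solving the 3×3 system (Gaussian elimination) gives α = 101897/103532, β = -940151/517660, γ = -531807/258830.

α = 0.984, β = -1.816, γ = -2.055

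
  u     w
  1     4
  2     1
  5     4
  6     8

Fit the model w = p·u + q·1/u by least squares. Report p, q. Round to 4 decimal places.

Entries of XᵀX: Σu·u = 66, Σu·1/u = 4, Σ1/u·1/u = 593/450.
And Σu·w = 74, Σ1/u·w = 199/30.
Normal equations: [[66, 4]; [4, 593/450]]·[p, q]ᵀ = [74, 199/30]ᵀ.
det = 66·(593/450) − 4² = 5323/75.
p = (74·(593/450) − 4·(199/30))/(5323/75) = 15971/15969; q = (66·(199/30) − 4·74)/(5323/75) = 10635/5323.

p = 1.0001, q = 1.9979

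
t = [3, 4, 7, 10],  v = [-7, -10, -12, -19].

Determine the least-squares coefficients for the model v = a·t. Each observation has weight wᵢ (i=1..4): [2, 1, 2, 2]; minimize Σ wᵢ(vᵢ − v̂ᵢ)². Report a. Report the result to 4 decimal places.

a = -1.8976

The normal equations are: 332·a = -630.
Hence a = -630 / 332 ≈ -1.89759.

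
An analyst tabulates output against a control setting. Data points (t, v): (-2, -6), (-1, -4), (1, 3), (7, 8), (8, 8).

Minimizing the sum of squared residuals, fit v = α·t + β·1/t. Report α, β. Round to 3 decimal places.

α = 1.041, β = 3.036

Normal-equation sums: Σt·t = 119, Σt·1/t = 5, Σ1/t·1/t = 7169/3136.
Moment sums: Σt·v = 139, Σ1/t·v = 85/7.
XᵀX·[α, β]ᵀ = Xᵀv becomes [[119, 5]; [5, 7169/3136]]·[α, β]ᵀ = [139, 85/7]ᵀ.
Δ = 119·(7169/3136) − 5² = 110673/448.
α = (139·(7169/3136) − 5·(85/7))/(110673/448) = 268697/258237; β = (119·(85/7) − 5·139)/(110673/448) = 112000/36891.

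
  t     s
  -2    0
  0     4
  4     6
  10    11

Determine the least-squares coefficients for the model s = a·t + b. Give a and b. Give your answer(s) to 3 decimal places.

The normal system AᵀA·[a, b]ᵀ = Aᵀs is [[120, 12]; [12, 4]]·[a, b]ᵀ = [134, 21]ᵀ.
Determinant 120·4 − 12² = 336.
a = (134·4 − 12·21)/336 = 71/84; b = (120·21 − 12·134)/336 = 19/7.

a = 0.845, b = 2.714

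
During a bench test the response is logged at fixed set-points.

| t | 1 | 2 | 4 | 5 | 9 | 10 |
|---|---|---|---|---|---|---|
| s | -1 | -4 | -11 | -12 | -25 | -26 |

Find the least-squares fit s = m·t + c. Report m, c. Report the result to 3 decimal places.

m = -2.840, c = 1.509

Normal-equation sums: Σt·t = 227, Σt = 31, Σ1 = 6.
For Xᵀs: Σt·s = -598, Σs = -79.
So XᵀX·[m, c]ᵀ = Xᵀs: [[227, 31]; [31, 6]]·[m, c]ᵀ = [-598, -79]ᵀ.
Δ = 227·6 − 31² = 401.
m = ((-598)·6 − 31·(-79))/401 = -1139/401; c = (227·(-79) − 31·(-598))/401 = 605/401.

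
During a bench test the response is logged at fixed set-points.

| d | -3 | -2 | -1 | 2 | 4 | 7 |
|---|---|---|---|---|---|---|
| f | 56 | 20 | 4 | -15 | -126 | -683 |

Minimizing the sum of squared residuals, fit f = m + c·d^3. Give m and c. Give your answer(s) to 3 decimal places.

m = 2.210, c = -1.998

The normal system AᵀA·[m, c]ᵀ = Aᵀf is [[6, 379]; [379, 122603]]·[m, c]ᵀ = [-744, -244129]ᵀ.
Eliminating c: 122603·(row 1) − 379·(row 2) gives 591977·m = 122603·(-744) − 379·(-244129) = 1308259, so m = 1308259/591977.
Then c = ((-244129) − 379·(1308259/591977))/122603 = -1182798/591977.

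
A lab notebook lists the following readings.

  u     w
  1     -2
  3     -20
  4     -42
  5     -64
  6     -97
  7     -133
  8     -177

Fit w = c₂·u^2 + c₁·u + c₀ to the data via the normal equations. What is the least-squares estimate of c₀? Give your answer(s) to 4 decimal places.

Compute the Gram sums: Σu^2·u^2 = 8756, Σu^2·u = 1288, Σu^2 = 200, Σu·u = 200, Σu = 34, Σ1 = 7.
Right-hand side: Σu^2·w = -23791, Σu·w = -3479, Σw = -535.
So AᵀA·[c₂, c₁, c₀]ᵀ = Aᵀw: [[8756, 1288, 200]; [1288, 200, 34]; [200, 34, 7]]·[c₂, c₁, c₀]ᵀ = [-23791, -3479, -535]ᵀ.
Inverting the 3×3 Gram matrix, [c₂, c₁, c₀]ᵀ = [-10355/3388, 8469/3388, -2109/1694]ᵀ.

c₀ = -1.2450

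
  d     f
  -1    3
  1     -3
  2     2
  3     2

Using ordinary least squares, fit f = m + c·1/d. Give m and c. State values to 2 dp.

Sums needed: Σ1 = 4, Σ1/d = 5/6, Σ1/d·1/d = 85/36.
And Σf = 4, Σ1/d·f = -13/3.
Δ = 4·(85/36) − (5/6)² = 35/4.
m = (4·(85/36) − (5/6)·(-13/3))/(35/4) = 94/63; c = (4·(-13/3) − (5/6)·4)/(35/4) = -248/105.

m = 1.49, c = -2.36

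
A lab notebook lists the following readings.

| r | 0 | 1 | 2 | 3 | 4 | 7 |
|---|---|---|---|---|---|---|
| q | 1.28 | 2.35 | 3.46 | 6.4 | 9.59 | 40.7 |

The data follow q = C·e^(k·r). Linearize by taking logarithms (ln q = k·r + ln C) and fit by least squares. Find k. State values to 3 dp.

Let Y = ln q. Fitting Y = k·r + ln C by least squares:
Σr = 17.0000, Σ(r)² = 79.0000, Σln q = 10.1658, Σr·ln q = 43.8923.
Equations: 79.0000·k + 17.0000·ln C = 43.8923;  17.0000·k + 6·ln C = 10.1658.
Slope k = (n·Σr·ln q − Σr·Σln q)/(n·Σ(r)² − (Σr)²) = (6·43.8923 − 17.0000·10.1658)/185.0000 = 0.48938; ln C = (Σln q − k·Σr)/n = 0.30772.

k = 0.489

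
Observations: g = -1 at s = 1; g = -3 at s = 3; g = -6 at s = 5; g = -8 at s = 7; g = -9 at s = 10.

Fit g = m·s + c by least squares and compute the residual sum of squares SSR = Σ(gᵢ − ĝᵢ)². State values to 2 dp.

SSR = 2.59

With design matrix M, MᵀM = [[184, 26]; [26, 5]] and Mᵀg = [-186, -27]ᵀ.
Eliminating c: 5·(row 1) − 26·(row 2) gives 244·m = 5·(-186) − 26·(-27) = -228, so m = -57/61.
Then c = ((-27) − 26·(-57/61))/5 = -33/61.
Residuals: 29/61, 21/61, -48/61, -56/61, 54/61; SSR = 158/61.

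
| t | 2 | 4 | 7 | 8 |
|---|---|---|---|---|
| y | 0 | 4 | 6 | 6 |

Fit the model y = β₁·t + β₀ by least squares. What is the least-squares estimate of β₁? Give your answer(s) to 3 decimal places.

β₁ = 0.967

Entries of AᵀA: Σt·t = 133, Σt = 21, Σ1 = 4.
Right-hand side: Σt·y = 106, Σy = 16.
So AᵀA·[β₁, β₀]ᵀ = Aᵀy: [[133, 21]; [21, 4]]·[β₁, β₀]ᵀ = [106, 16]ᵀ.
Δ = 133·4 − 21² = 91.
β₁ = (106·4 − 21·16)/91 = 88/91; β₀ = (133·16 − 21·106)/91 = -14/13.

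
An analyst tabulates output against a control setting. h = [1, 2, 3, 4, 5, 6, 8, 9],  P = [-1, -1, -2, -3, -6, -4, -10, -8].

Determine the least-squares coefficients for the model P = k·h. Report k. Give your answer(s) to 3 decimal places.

k = -0.962

From the data, Σh·h = 236.
For XᵀP: Σh·P = -227.
So XᵀX·[k]ᵀ = XᵀP: [[236]]·[k]ᵀ = [-227]ᵀ.
k = (-227)/236 = -0.961864.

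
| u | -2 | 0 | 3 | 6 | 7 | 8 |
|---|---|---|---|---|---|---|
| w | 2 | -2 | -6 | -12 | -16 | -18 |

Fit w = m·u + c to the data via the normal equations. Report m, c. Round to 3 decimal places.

m = -1.959, c = -1.484

AᵀA·[m, c]ᵀ = Aᵀw reads: 162·m + 22·c = -350;  22·m + 6·c = -52.
(Σu·u = 162, Σu = 22, Σ1 = 6, Σu·w = -350, Σw = -52.)
Eliminating c: 6·(row 1) − 22·(row 2) gives 488·m = 6·(-350) − 22·(-52) = -956, so m = -239/122.
Then c = ((-52) − 22·(-239/122))/6 = -181/122.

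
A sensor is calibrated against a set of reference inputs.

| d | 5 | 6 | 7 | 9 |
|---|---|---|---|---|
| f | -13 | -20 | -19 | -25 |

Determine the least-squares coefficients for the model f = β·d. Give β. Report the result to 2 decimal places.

β = -2.84

Entries of MᵀM: Σd·d = 191.
For Mᵀf: Σd·f = -543.
So MᵀM·[β]ᵀ = Mᵀf: [[191]]·[β]ᵀ = [-543]ᵀ.
β = (-543)/191 = -2.84293.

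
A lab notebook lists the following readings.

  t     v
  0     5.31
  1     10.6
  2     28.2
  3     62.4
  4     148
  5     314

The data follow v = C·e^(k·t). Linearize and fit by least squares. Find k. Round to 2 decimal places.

Linearized form: ln v = k·t + ln C. From the 6 transformed points,
AᵀA = [[55.0000, 15.0000]; [15.0000, 6]], rhs = [70.1760, 22.2499]ᵀ  (here Σt = 15.0000, Σ(t)² = 55.0000, Σln v = 22.2499, Σt·ln v = 70.1760).
Δ = 55.0000·6 − (15.0000)² = 105.0000; k = (70.1760·6 − 15.0000·22.2499)/105.0000 = 0.83149, ln C = (55.0000·22.2499 − 15.0000·70.1760)/105.0000 = 1.62959.

k = 0.83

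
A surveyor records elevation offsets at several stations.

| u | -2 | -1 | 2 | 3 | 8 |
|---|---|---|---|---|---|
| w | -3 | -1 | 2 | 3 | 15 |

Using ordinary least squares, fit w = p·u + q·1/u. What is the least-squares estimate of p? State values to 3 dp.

Entries of XᵀX: Σu·u = 82, Σu·1/u = 5, Σ1/u·1/u = 937/576.
Moment sums: Σu·w = 140, Σ1/u·w = 51/8.
XᵀX·[p, q]ᵀ = Xᵀw becomes [[82, 5]; [5, 937/576]]·[p, q]ᵀ = [140, 51/8]ᵀ.
Δ = 82·(937/576) − 5² = 31217/288.
p = (140·(937/576) − 5·(51/8))/(31217/288) = 56410/31217; q = (82·(51/8) − 5·140)/(31217/288) = -51048/31217.

p = 1.807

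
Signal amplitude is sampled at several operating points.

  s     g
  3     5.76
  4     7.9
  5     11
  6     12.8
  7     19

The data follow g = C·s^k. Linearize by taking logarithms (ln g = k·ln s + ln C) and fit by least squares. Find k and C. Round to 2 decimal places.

Let Y = ln g. Fitting Y = k·ln s + ln C by least squares:
Sums: Σln s = 7.8320, Σ(ln s)² = 12.7160, Σln g = 11.7096, Σln s·ln g = 18.9458.
Normal system: [[12.7160, 7.8320]; [7.8320, 5]]·[k, ln C]ᵀ = [18.9458, 11.7096]ᵀ.
Solving (det = 2.2397): k = 1.34805, ln C = 0.23033, so C = exp(0.23033) = 1.25901.

k = 1.35, C = 1.26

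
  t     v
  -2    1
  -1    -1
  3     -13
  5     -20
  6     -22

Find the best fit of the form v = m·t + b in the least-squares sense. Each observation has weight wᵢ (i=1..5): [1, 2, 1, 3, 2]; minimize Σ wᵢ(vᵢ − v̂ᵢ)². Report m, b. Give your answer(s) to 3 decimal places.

Entries of MᵀWM: Σwᵢ·t·t = 162, Σwᵢ·t = 26, Σwᵢ·1 = 9.
For MᵀWv: Σwᵢ·t·v = -603, Σwᵢ·v = -118.
Normal equations: [[162, 26]; [26, 9]]·[m, b]ᵀ = [-603, -118]ᵀ.
Δ = 162·9 − 26² = 782.
m = ((-603)·9 − 26·(-118))/782 = -2359/782; b = (162·(-118) − 26·(-603))/782 = -1719/391.

m = -3.017, b = -4.396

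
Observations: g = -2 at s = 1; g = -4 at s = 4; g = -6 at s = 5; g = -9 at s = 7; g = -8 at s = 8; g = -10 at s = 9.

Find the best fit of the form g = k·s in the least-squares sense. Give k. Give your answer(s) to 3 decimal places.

Setting ∂/∂k … = 0 gives: 236·k = -265.
k = (-265)/236 = -1.12288.

k = -1.123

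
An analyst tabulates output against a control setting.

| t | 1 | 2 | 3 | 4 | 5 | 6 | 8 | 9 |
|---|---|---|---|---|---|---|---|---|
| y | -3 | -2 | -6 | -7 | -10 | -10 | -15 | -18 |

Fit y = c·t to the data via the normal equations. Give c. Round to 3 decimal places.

c = -1.886

Compute the Gram sums: Σt·t = 236.
And Σt·y = -445.
c = (-445)/236 = -1.88559.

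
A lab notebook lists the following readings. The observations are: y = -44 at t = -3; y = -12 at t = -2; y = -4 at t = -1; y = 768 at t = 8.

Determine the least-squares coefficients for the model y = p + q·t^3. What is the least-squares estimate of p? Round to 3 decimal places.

p = -1.968

From the data, Σ1 = 4, Σt^3 = 476, Σt^3·t^3 = 262938.
Moment sums: Σy = 708, Σt^3·y = 394504.
Normal equations: [[4, 476]; [476, 262938]]·[p, q]ᵀ = [708, 394504]ᵀ.
Eliminating q: 262938·(row 1) − 476·(row 2) gives 825176·p = 262938·708 − 476·394504 = -1623800, so p = -202975/103147.
Then q = (394504 − 476·(-202975/103147))/262938 = 155126/103147.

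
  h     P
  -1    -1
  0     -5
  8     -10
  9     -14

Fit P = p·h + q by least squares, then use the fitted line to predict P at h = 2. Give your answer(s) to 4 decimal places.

P̂ = -5.4268

The normal equations are: 146·p + 16·q = -205;  16·p + 4·q = -30.
(Σh·h = 146, Σh = 16, Σ1 = 4, Σh·P = -205, ΣP = -30.)
Determinant 146·4 − 16² = 328.
p = ((-205)·4 − 16·(-30))/328 = -85/82; q = (146·(-30) − 16·(-205))/328 = -275/82.
At h = 2: P̂ = (-85/82)·(2) + (-275/82)·(1) = -445/82.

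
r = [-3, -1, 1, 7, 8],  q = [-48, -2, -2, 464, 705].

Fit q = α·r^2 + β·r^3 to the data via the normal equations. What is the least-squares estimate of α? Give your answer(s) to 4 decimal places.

Forming AᵀA = [[6580, 49332]; [49332, 380524]] and Aᵀq = [67420, 521408]ᵀ gives AᵀA·[α, β]ᵀ = Aᵀq.
det = 6580·380524 − 49332² = 70201696.
α = (67420·380524 − 49332·521408)/70201696 = -4198211/4387606; β = (6580·521408 − 49332·67420)/70201696 = 6556325/4387606.

α = -0.9568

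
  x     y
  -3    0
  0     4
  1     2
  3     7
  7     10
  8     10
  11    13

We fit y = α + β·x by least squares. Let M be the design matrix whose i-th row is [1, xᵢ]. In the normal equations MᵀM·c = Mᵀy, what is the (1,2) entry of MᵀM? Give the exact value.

27

Row 1 ↔ basis 1, column 2 ↔ basis x, so (MᵀM)_{1,2} = Σᵢ x = (1)·(-3) + (1)·(0) + (1)·(1) + (1)·(3) + (1)·(7) + (1)·(8) + (1)·(11) = 27.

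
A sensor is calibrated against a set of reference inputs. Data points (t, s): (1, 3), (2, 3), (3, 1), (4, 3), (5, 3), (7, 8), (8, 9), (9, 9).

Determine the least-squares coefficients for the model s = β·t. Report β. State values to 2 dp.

Compute the Gram sums: Σt·t = 249.
For Mᵀs: Σt·s = 248.
Normal equations: [[249]]·[β]ᵀ = [248]ᵀ.
Hence β = 248 / 249 ≈ 0.995984.

β = 1.00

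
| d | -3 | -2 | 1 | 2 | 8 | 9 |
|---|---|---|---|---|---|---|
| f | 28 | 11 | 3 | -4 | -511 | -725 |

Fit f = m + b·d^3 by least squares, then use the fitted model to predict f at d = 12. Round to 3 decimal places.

f̂ = -1725.249

From the data, Σ1 = 6, Σd^3 = 1215, Σd^3·d^3 = 794443.
Right-hand side: Σf = -1198, Σd^3·f = -791030.
So MᵀM·[m, b]ᵀ = Mᵀf: [[6, 1215]; [1215, 794443]]·[m, b]ᵀ = [-1198, -791030]ᵀ.
Determinant 6·794443 − 1215² = 3290433.
m = ((-1198)·794443 − 1215·(-791030))/3290433 = 9358736/3290433; b = (6·(-791030) − 1215·(-1198))/3290433 = -1096870/1096811.
At d = 12: f̂ = (9358736/3290433)·(1) + (-1096870/1096811)·(1728) = -5676815344/3290433.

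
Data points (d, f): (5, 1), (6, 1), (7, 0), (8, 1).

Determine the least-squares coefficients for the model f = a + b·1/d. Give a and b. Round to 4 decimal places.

The normal system AᵀA·[a, b]ᵀ = Aᵀf is [[4, 533/840]; [533/840, 73249/705600]]·[a, b]ᵀ = [3, 59/120]ᵀ.
Δ = 4·(73249/705600) − (533/840)² = 2969/235200.
a = (3·(73249/705600) − (533/840)·(59/120))/(2969/235200) = -382/8907; b = (4·(59/120) − (533/840)·3)/(2969/235200) = 14840/2969.

a = -0.0429, b = 4.9983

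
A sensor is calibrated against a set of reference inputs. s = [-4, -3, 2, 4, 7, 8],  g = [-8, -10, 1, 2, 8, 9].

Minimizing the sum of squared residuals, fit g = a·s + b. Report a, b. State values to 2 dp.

a = 1.56, b = -3.30

Entries of AᵀA: Σs·s = 158, Σs = 14, Σ1 = 6.
For Aᵀg: Σs·g = 200, Σg = 2.
det = 158·6 − 14² = 752.
a = (200·6 − 14·2)/752 = 293/188; b = (158·2 − 14·200)/752 = -621/188.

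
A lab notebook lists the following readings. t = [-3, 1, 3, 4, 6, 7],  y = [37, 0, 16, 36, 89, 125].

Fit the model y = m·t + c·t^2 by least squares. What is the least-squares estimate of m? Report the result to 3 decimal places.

m = -3.305

Setting ∂/∂m … = 0 gives: 120·m + 624·c = 1490;  624·m + 4116·c = 10382.
Δ = 120·4116 − 624² = 104544.
m = (1490·4116 − 624·10382)/104544 = -4799/1452; c = (120·10382 − 624·1490)/104544 = 2195/726.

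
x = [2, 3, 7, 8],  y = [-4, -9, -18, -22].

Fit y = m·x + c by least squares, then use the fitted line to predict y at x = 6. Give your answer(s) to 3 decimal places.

AᵀA·[m, c]ᵀ = Aᵀy reads: 126·m + 20·c = -337;  20·m + 4·c = -53.
(Σx·x = 126, Σx = 20, Σ1 = 4, Σx·y = -337, Σy = -53.)
Δ = 126·4 − 20² = 104.
m = ((-337)·4 − 20·(-53))/104 = -36/13; c = (126·(-53) − 20·(-337))/104 = 31/52.
At x = 6: ŷ = (-36/13)·(6) + (31/52)·(1) = -833/52.

ŷ = -16.019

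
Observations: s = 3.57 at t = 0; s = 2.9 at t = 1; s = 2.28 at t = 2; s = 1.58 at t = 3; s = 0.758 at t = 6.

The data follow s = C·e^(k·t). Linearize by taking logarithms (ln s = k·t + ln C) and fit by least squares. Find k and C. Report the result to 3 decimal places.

k = -0.264, C = 3.677

Linearized form: ln s = k·t + ln C. From the 5 transformed points,
Σt = 12.0000, Σ(t)² = 50.0000, Σln s = 3.3418, Σt·ln s = 2.4229.
Equations: 50.0000·k + 12.0000·ln C = 2.4229;  12.0000·k + 5·ln C = 3.3418.
Solving (det = 106.0000): k = -0.26403, ln C = 1.30203, so C = exp(1.30203) = 3.67676.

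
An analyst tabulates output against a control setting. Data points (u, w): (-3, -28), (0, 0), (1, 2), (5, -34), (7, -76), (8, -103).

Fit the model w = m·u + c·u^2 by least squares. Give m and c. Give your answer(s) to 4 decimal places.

m = 3.3132, c = -2.0234

The normal equations are: 148·m + 954·c = -1440;  954·m + 7204·c = -11416.
Eliminating c: 7204·(row 1) − 954·(row 2) gives 156076·m = 7204·(-1440) − 954·(-11416) = 517104, so m = 129276/39019.
Then c = ((-11416) − 954·(129276/39019))/7204 = -78952/39019.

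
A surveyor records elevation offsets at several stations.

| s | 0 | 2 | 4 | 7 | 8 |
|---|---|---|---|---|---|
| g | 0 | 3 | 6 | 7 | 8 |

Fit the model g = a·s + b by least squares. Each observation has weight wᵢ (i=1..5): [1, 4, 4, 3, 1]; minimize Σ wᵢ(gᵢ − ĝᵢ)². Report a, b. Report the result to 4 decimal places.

With design matrix X, XᵀWX = [[291, 53]; [53, 13]] and XᵀWg = [331, 65]ᵀ.
Eliminating b: 13·(row 1) − 53·(row 2) gives 974·a = 13·331 − 53·65 = 858, so a = 429/487.
Then b = (65 − 53·(429/487))/13 = 686/487.

a = 0.8809, b = 1.4086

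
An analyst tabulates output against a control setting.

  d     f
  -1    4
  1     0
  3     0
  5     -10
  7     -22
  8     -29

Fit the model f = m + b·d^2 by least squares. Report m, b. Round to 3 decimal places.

m = 3.002, b = -0.503

Setting ∂/∂m … = 0 gives: 6·m + 149·b = -57;  149·m + 7205·b = -3180.
Eliminating b: 7205·(row 1) − 149·(row 2) gives 21029·m = 7205·(-57) − 149·(-3180) = 63135, so m = 63135/21029.
Then b = ((-3180) − 149·(63135/21029))/7205 = -10587/21029.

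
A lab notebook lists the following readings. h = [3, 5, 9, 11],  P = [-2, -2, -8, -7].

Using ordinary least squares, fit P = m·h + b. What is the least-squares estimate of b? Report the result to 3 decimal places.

The normal equations are: 236·m + 28·b = -165;  28·m + 4·b = -19.
Determinant 236·4 − 28² = 160.
m = ((-165)·4 − 28·(-19))/160 = -4/5; b = (236·(-19) − 28·(-165))/160 = 17/20.

b = 0.850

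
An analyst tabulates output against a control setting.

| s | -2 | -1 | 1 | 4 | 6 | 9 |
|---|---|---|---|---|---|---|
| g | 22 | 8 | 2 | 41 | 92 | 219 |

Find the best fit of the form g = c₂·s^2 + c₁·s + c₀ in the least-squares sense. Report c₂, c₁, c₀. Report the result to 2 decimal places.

From the data, Σs^2·s^2 = 8131, Σs^2·s = 1001, Σs^2 = 139, Σs·s = 139, Σs = 17, Σ1 = 6.
And Σs^2·g = 21805, Σs·g = 2637, Σg = 384.
Normal equations: [[8131, 1001, 139]; [1001, 139, 17]; [139, 17, 6]]·[c₂, c₁, c₀]ᵀ = [21805, 2637, 384]ᵀ.
Solving the 3×3 system (Gaussian elimination) gives c₂ = 696199/232248, c₁ = -693101/232248, c₀ = 29127/9677.

c₂ = 3.00, c₁ = -2.98, c₀ = 3.01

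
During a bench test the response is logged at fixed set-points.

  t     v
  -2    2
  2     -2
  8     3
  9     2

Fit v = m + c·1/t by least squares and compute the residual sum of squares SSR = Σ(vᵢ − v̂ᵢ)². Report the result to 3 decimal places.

SSR = 9.142

From the data, Σ1 = 4, Σ1/t = 17/72, Σ1/t·1/t = 2737/5184.
And Σv = 5, Σ1/t·v = -101/72.
XᵀX·[m, c]ᵀ = Xᵀv becomes [[4, 17/72]; [17/72, 2737/5184]]·[m, c]ᵀ = [5, -101/72]ᵀ.
Eliminating c: (2737/5184)·(row 1) − (17/72)·(row 2) gives (3553/1728)·m = (2737/5184)·5 − (17/72)·(-101/72) = 2567/864, so m = 302/209.
Then c = ((-101/72) − (17/72)·(302/209))/(2737/5184) = -11736/3553.
Residuals: -3896/3553, -6372/3553, 368/187, 3276/3553; SSR = 32480/3553.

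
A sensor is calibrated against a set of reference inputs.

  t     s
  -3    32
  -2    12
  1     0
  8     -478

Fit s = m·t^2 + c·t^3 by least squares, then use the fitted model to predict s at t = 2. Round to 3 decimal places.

ŝ = -5.665

Entries of AᵀA: Σt^2·t^2 = 4194, Σt^2·t^3 = 32494, Σt^3·t^3 = 262938.
Moment sums: Σt^2·s = -30256, Σt^3·s = -245696.
So AᵀA·[m, c]ᵀ = Aᵀs: [[4194, 32494]; [32494, 262938]]·[m, c]ᵀ = [-30256, -245696]ᵀ.
Eliminating c: 262938·(row 1) − 32494·(row 2) gives 46901936·m = 262938·(-30256) − 32494·(-245696) = 28193696, so m = 1762106/2931371.
Then c = ((-245696) − 32494·(1762106/2931371))/262938 = -2956910/2931371.
At t = 2: ŝ = (1762106/2931371)·(4) + (-2956910/2931371)·(8) = -16606856/2931371.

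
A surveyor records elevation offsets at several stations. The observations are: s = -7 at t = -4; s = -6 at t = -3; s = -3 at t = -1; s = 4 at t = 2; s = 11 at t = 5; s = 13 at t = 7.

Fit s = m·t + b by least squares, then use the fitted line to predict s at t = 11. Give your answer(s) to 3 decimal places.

ŝ = 21.490

The normal equations are: 104·m + 6·b = 203;  6·m + 6·b = 12.
det = 104·6 − 6² = 588.
m = (203·6 − 6·12)/588 = 191/98; b = (104·12 − 6·203)/588 = 5/98.
At t = 11: ŝ = (191/98)·(11) + (5/98)·(1) = 1053/49.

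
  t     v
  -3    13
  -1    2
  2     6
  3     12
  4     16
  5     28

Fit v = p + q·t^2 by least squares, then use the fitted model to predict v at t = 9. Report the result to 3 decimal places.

From the data, Σ1 = 6, Σt^2 = 64, Σt^2·t^2 = 1060.
For Xᵀv: Σv = 77, Σt^2·v = 1207.
XᵀX·[p, q]ᵀ = Xᵀv becomes [[6, 64]; [64, 1060]]·[p, q]ᵀ = [77, 1207]ᵀ.
Determinant 6·1060 − 64² = 2264.
p = (77·1060 − 64·1207)/2264 = 1093/566; q = (6·1207 − 64·77)/2264 = 1157/1132.
At t = 9: v̂ = (1093/566)·(1) + (1157/1132)·(81) = 95903/1132.

v̂ = 84.720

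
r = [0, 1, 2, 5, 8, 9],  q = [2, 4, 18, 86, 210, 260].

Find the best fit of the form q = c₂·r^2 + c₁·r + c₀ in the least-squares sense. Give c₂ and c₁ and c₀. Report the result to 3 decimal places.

c₂ = 2.955, c₁ = 2.324, c₀ = 0.783

Entries of AᵀA: Σr^2·r^2 = 11299, Σr^2·r = 1375, Σr^2 = 175, Σr·r = 175, Σr = 25, Σ1 = 6.
Moment sums: Σr^2·q = 36726, Σr·q = 4490, Σq = 580.
So AᵀA·[c₂, c₁, c₀]ᵀ = Aᵀq: [[11299, 1375, 175]; [1375, 175, 25]; [175, 25, 6]]·[c₂, c₁, c₀]ᵀ = [36726, 4490, 580]ᵀ.
Row-reducing yields c₂ = 1924/651, c₁ = 244/105, c₀ = 170/217.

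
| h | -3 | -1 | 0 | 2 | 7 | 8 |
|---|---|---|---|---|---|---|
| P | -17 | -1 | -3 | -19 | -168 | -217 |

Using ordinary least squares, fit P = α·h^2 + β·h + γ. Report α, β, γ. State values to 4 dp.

α = -2.9287, β = -3.4156, γ = -1.4417

With design matrix M, MᵀM = [[6595, 835, 127]; [835, 127, 13]; [127, 13, 6]] and MᵀP = [-22350, -2898, -425]ᵀ.
Inverting the 3×3 Gram matrix, [α, β, γ]ᵀ = [-212953/72712, -248353/72712, -52415/36356]ᵀ.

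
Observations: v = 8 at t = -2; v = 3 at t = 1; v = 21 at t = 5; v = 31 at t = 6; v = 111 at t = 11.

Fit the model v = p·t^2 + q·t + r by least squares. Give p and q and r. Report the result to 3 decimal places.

p = 1.003, q = -1.158, r = 2.136

Entries of AᵀA: Σt^2·t^2 = 16579, Σt^2·t = 1665, Σt^2 = 187, Σt·t = 187, Σt = 21, Σ1 = 5.
Right-hand side: Σt^2·v = 15107, Σt·v = 1499, Σv = 174.
So AᵀA·[p, q, r]ᵀ = Aᵀv: [[16579, 1665, 187]; [1665, 187, 21]; [187, 21, 5]]·[p, q, r]ᵀ = [15107, 1499, 174]ᵀ.
Inverting the 3×3 Gram matrix, [p, q, r]ᵀ = [108695/108326, -62713/54163, 231341/108326]ᵀ.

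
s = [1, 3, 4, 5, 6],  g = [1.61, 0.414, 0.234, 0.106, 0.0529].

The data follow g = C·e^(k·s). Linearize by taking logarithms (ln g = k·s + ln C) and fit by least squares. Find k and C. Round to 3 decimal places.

k = -0.681, C = 3.252

With ln gᵢ as the transformed response and sᵢ as the regressor:
Over the data: Σs = 19.0000, Σ(s)² = 87.0000, Σln g = -7.0418, Σs·ln g = -36.8369.
Normal system: [[87.0000, 19.0000]; [19.0000, 5]]·[k, ln C]ᵀ = [-36.8369, -7.0418]ᵀ.
Slope k = (n·Σs·ln g − Σs·Σln g)/(n·Σ(s)² − (Σs)²) = (5·-36.8369 − 19.0000·-7.0418)/74.0000 = -0.68096; ln C = (Σln g − k·Σs)/n = 1.17929, so C = exp(1.17929) = 3.25207.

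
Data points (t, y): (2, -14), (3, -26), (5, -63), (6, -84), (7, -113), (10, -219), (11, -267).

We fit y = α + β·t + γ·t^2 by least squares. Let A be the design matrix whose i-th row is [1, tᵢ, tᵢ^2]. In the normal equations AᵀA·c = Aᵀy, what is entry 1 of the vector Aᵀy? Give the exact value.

-786

Entry 1 ↔ basis 1, so (Aᵀy)_{1} = Σᵢ yᵢ = (1)·(-14) + (1)·(-26) + (1)·(-63) + (1)·(-84) + (1)·(-113) + (1)·(-219) + (1)·(-267) = -786.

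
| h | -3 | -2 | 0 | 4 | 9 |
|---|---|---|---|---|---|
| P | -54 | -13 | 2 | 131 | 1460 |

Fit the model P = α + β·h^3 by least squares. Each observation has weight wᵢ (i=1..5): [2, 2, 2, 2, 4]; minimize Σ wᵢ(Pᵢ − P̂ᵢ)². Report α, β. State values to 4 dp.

α = 1.9610, β = 2.0002

Entries of AᵀWA: Σwᵢ·1 = 12, Σwᵢ·h^3 = 2974, Σwᵢ·h^3·h^3 = 2135542.
And Σwᵢ·P = 5972, Σwᵢ·h^3·P = 4277252.
Eliminating β: 2135542·(row 1) − 2974·(row 2) gives 16781828·α = 2135542·5972 − 2974·4277252 = 32909376, so α = 8227344/4195457.
Then β = (4277252 − 2974·(8227344/4195457))/2135542 = 8391574/4195457.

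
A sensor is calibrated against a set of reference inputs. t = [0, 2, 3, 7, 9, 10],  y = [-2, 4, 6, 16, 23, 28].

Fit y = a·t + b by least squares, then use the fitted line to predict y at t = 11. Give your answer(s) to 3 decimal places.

ŷ = 29.225

XᵀX·[a, b]ᵀ = Xᵀy reads: 243·a + 31·b = 625;  31·a + 6·b = 75.
(Σt·t = 243, Σt = 31, Σ1 = 6, Σt·y = 625, Σy = 75.)
Eliminating b: 6·(row 1) − 31·(row 2) gives 497·a = 6·625 − 31·75 = 1425, so a = 1425/497.
Then b = (75 − 31·(1425/497))/6 = -1150/497.
At t = 11: ŷ = (1425/497)·(11) + (-1150/497)·(1) = 2075/71.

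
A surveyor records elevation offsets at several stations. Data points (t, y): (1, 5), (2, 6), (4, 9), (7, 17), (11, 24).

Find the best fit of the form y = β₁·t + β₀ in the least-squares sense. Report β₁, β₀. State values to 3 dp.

The normal equations are: 191·β₁ + 25·β₀ = 436;  25·β₁ + 5·β₀ = 61.
(Σt·t = 191, Σt = 25, Σ1 = 5, Σt·y = 436, Σy = 61.)
Eliminating β₀: 5·(row 1) − 25·(row 2) gives 330·β₁ = 5·436 − 25·61 = 655, so β₁ = 131/66.
Then β₀ = (61 − 25·(131/66))/5 = 751/330.

β₁ = 1.985, β₀ = 2.276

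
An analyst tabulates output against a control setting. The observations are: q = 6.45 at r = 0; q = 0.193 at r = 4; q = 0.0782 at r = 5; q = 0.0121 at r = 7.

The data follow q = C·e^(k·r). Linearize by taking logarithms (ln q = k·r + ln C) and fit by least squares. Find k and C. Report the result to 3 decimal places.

k = -0.894, C = 6.624

Linearized form: ln q = k·r + ln C. From the 4 transformed points,
Σr = 16.0000, Σ(r)² = 90.0000, Σln q = -6.7440, Σr·ln q = -50.2245.
Equations: 90.0000·k + 16.0000·ln C = -50.2245;  16.0000·k + 4·ln C = -6.7440.
Slope k = (n·Σr·ln q − Σr·Σln q)/(n·Σ(r)² − (Σr)²) = (4·-50.2245 − 16.0000·-6.7440)/104.0000 = -0.89417; ln C = (Σln q − k·Σr)/n = 1.89068, so C = exp(1.89068) = 6.62387.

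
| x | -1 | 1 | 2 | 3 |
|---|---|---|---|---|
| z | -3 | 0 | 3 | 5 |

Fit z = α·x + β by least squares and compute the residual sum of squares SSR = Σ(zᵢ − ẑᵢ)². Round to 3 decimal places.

The normal equations are: 15·α + 5·β = 24;  5·α + 4·β = 5.
det = 15·4 − 5² = 35.
α = (24·4 − 5·5)/35 = 71/35; β = (15·5 − 5·24)/35 = -9/7.
Residuals: 11/35, -26/35, 8/35, 1/5; SSR = 26/35.

SSR = 0.743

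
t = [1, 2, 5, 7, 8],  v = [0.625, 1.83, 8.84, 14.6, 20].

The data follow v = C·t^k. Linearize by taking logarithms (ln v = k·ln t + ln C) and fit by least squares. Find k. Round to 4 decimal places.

Taking logs, ln v = k·ln t + ln C, so regress ln v on ln t.
XᵀX = [[11.1814, 6.3279]; [6.3279, 5]], rhs = [15.3728, 7.9904]ᵀ  (here Σln t = 6.3279, Σ(ln t)² = 11.1814, Σln v = 7.9904, Σln t·ln v = 15.3728).
Solving (det = 15.8642): k = 1.65792, ln C = -0.50017.

k = 1.6579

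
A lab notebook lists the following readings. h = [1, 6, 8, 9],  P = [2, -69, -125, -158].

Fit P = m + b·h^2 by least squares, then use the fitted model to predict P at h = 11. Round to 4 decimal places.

With design matrix A, AᵀA = [[4, 182]; [182, 11954]] and AᵀP = [-350, -23280]ᵀ.
Eliminating b: 11954·(row 1) − 182·(row 2) gives 14692·m = 11954·(-350) − 182·(-23280) = 53060, so m = 13265/3673.
Then b = ((-23280) − 182·(13265/3673))/11954 = -7355/3673.
At h = 11: P̂ = (13265/3673)·(1) + (-7355/3673)·(121) = -876690/3673.

P̂ = -238.6850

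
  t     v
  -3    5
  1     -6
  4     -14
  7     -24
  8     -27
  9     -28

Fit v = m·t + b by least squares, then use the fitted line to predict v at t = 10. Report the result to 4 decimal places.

v̂ = -31.8043

Compute the Gram sums: Σt·t = 220, Σt = 26, Σ1 = 6.
Moment sums: Σt·v = -713, Σv = -94.
MᵀM·[m, b]ᵀ = Mᵀv becomes [[220, 26]; [26, 6]]·[m, b]ᵀ = [-713, -94]ᵀ.
Determinant 220·6 − 26² = 644.
m = ((-713)·6 − 26·(-94))/644 = -131/46; b = (220·(-94) − 26·(-713))/644 = -153/46.
At t = 10: v̂ = (-131/46)·(10) + (-153/46)·(1) = -1463/46.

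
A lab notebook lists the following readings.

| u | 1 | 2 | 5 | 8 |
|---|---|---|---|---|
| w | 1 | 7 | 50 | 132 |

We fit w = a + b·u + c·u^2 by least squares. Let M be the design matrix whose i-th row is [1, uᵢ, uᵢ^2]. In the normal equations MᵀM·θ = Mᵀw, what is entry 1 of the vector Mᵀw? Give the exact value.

190

Entry 1 ↔ basis 1, so (Mᵀw)_{1} = Σᵢ wᵢ = (1)·(1) + (1)·(7) + (1)·(50) + (1)·(132) = 190.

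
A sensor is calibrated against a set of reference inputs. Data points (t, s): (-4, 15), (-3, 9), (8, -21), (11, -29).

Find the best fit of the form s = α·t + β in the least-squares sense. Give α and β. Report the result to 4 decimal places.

The normal system MᵀM·[α, β]ᵀ = Mᵀs is [[210, 12]; [12, 4]]·[α, β]ᵀ = [-574, -26]ᵀ.
Eliminating β: 4·(row 1) − 12·(row 2) gives 696·α = 4·(-574) − 12·(-26) = -1984, so α = -248/87.
Then β = ((-26) − 12·(-248/87))/4 = 119/58.

α = -2.8506, β = 2.0517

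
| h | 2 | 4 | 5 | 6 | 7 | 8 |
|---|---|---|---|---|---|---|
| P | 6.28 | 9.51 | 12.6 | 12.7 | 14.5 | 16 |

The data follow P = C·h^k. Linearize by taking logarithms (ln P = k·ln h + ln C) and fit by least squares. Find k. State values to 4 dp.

k = 0.6760

With ln Pᵢ as the transformed response and ln hᵢ as the regressor:
XᵀX = [[16.3136, 9.5060]; [9.5060, 6]], rhs = [23.9968, 14.6118]ᵀ  (here Σln h = 9.5060, Σ(ln h)² = 16.3136, Σln P = 14.6118, Σln h·ln P = 23.9968).
Δ = 16.3136·6 − (9.5060)² = 7.5177; k = (23.9968·6 − 9.5060·14.6118)/7.5177 = 0.67598, ln C = (16.3136·14.6118 − 9.5060·23.9968)/7.5177 = 1.36431.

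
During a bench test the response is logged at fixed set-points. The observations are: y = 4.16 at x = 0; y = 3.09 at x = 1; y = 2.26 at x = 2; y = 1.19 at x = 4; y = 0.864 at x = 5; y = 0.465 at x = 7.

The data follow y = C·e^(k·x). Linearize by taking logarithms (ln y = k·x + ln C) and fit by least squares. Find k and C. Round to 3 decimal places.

k = -0.315, C = 4.202

With ln yᵢ as the transformed response and xᵢ as the regressor:
Σx = 19.0000, Σ(x)² = 95.0000, Σln y = 2.6311, Σx·ln y = -2.6362.
Equations: 95.0000·k + 19.0000·ln C = -2.6362;  19.0000·k + 6·ln C = 2.6311.
Δ = 95.0000·6 − (19.0000)² = 209.0000; k = (-2.6362·6 − 19.0000·2.6311)/209.0000 = -0.31487, ln C = (95.0000·2.6311 − 19.0000·-2.6362)/209.0000 = 1.43561, so C = exp(1.43561) = 4.20222.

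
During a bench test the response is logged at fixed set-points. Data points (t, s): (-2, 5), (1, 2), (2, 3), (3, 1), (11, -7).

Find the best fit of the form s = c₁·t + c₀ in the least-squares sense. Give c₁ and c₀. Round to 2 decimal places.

Sums needed: Σt·t = 139, Σt = 15, Σ1 = 5.
And Σt·s = -76, Σs = 4.
XᵀX·[c₁, c₀]ᵀ = Xᵀs becomes [[139, 15]; [15, 5]]·[c₁, c₀]ᵀ = [-76, 4]ᵀ.
Δ = 139·5 − 15² = 470.
c₁ = ((-76)·5 − 15·4)/470 = -44/47; c₀ = (139·4 − 15·(-76))/470 = 848/235.

c₁ = -0.94, c₀ = 3.61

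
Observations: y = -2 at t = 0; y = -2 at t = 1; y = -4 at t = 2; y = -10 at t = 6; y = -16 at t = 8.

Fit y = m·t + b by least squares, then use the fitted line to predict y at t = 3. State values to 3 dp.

ŷ = -6.102

Entries of MᵀM: Σt·t = 105, Σt = 17, Σ1 = 5.
And Σt·y = -198, Σy = -34.
Normal equations: [[105, 17]; [17, 5]]·[m, b]ᵀ = [-198, -34]ᵀ.
Eliminating b: 5·(row 1) − 17·(row 2) gives 236·m = 5·(-198) − 17·(-34) = -412, so m = -103/59.
Then b = ((-34) − 17·(-103/59))/5 = -51/59.
At t = 3: ŷ = (-103/59)·(3) + (-51/59)·(1) = -360/59.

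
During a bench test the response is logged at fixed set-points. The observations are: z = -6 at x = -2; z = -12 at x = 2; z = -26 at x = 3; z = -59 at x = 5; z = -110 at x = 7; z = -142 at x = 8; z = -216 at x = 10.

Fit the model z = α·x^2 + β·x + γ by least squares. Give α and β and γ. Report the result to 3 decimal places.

Sums needed: Σx^2·x^2 = 17235, Σx^2·x = 2007, Σx^2 = 255, Σx·x = 255, Σx = 33, Σ1 = 7.
Moment sums: Σx^2·z = -37859, Σx·z = -4451, Σz = -571.
AᵀA·[α, β, γ]ᵀ = Aᵀz becomes [[17235, 2007, 255]; [2007, 255, 33]; [255, 33, 7]]·[α, β, γ]ᵀ = [-37859, -4451, -571]ᵀ.
Row-reducing yields α = -163463/82971, β = -48254/27657, γ = -43630/27657.

α = -1.970, β = -1.745, γ = -1.578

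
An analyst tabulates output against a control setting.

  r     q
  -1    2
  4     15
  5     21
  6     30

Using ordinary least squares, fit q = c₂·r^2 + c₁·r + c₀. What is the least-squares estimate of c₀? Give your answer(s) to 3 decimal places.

Normal-equation sums: Σr^2·r^2 = 2178, Σr^2·r = 404, Σr^2 = 78, Σr·r = 78, Σr = 14, Σ1 = 4.
Moment sums: Σr^2·q = 1847, Σr·q = 343, Σq = 68.
So XᵀX·[c₂, c₁, c₀]ᵀ = Xᵀq: [[2178, 404, 78]; [404, 78, 14]; [78, 14, 4]]·[c₂, c₁, c₀]ᵀ = [1847, 343, 68]ᵀ.
Row-reducing yields c₂ = 677/946, c₁ = 367/946, c₀ = 798/473.

c₀ = 1.687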